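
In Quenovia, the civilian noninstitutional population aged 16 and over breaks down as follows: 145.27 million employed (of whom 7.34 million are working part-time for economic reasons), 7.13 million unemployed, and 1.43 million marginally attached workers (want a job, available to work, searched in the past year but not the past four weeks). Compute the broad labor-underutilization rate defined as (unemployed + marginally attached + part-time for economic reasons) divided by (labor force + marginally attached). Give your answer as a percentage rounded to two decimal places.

Broad underutilization rate ≈ 10.34%.

Labor force = 145.27 + 7.13 = 152.40 million.
Numerator = 7.13 + 1.43 + 7.34 = 15.90 million.
Denominator = 152.40 + 1.43 = 153.83 million.
Broad rate = 15.90 / 153.83 = 10.34%.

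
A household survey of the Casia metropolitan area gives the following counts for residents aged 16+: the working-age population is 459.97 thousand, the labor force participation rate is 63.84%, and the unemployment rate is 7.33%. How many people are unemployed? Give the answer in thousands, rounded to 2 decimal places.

Labor force = 0.6384 × 459.97 = 293.64 thousand.
Unemployed = 0.0733 × 293.64 ≈ 21.52 thousand.

About 21.52 thousand are unemployed.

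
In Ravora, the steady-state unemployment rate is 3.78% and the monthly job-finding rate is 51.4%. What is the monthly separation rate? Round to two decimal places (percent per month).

Separation rate ≈ 2.02% per month.

From u* = s/(s+f): s = u·f/(1−u).
s = 0.0378 × 51.4 / (1 − 0.0378) = 1.9429 / 0.9622 ≈ 2.02% per month.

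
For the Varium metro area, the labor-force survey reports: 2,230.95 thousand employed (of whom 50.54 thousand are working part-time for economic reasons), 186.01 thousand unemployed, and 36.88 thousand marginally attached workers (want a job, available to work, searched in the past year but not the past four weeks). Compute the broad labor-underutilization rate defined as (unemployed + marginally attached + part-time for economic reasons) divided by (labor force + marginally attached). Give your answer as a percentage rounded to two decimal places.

Broad underutilization rate ≈ 11.14%.

Labor force = 2,230.95 + 186.01 = 2,416.96 thousand.
Numerator = 186.01 + 36.88 + 50.54 = 273.43 thousand.
Denominator = 2,416.96 + 36.88 = 2,453.84 thousand.
Broad rate = 273.43 / 2,453.84 = 11.14%.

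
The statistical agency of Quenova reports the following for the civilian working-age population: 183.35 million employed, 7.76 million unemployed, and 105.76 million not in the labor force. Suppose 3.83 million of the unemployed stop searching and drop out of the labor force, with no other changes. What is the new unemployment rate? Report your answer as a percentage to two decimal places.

Initially, labor force = 183.35 + 7.76 = 191.11 million, so u = 7.76/191.11 = 4.06%.
After the change, unemployed and labor force both fall by 3.83 → E = 183.35, U = 3.93, labor force = 187.28 million.
New unemployment rate = 3.93 / 187.28 = 2.10%.

New unemployment rate ≈ 2.10%.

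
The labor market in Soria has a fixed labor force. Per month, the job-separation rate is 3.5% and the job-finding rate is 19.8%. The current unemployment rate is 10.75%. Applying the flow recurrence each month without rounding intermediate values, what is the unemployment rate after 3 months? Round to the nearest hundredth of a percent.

With a fixed labor force, u_{t+1} = u_t + s·(1−u_t) − f·u_t = u_t·(1−s−f) + s.
Here 1−s−f = 0.767 and s = 0.035.
u_1 = 0.107500 × 0.767 + 0.035 = 0.117453.
u_2 = 0.117453 × 0.767 + 0.035 = 0.125086.
u_3 = 0.125086 × 0.767 + 0.035 = 0.130941.

Unemployment rate after three months ≈ 13.09%.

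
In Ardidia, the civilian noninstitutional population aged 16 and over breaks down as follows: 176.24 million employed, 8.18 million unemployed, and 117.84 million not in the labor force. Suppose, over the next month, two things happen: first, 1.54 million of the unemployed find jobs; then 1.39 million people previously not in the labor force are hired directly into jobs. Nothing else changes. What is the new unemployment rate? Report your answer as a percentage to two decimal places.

New unemployment rate ≈ 3.57%.

Initially, labor force = 176.24 + 8.18 = 184.42 million, so u = 8.18/184.42 = 4.44%.
After the first change, unemployed falls and employed rises by 1.54; labor force unchanged → E = 177.78, U = 6.64, labor force = 184.42 million.
After the second change, employed and labor force both rise by 1.39; unemployed unchanged → E = 179.17, U = 6.64, labor force = 185.81 million.
New unemployment rate = 6.64 / 185.81 = 3.57%.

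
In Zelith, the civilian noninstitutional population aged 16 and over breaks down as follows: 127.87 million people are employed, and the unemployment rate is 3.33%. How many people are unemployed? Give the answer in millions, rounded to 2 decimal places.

Let U be the number unemployed. The labor force is E + U, and U/(E+U) = 0.0333.
So U = 0.0333 × 127.87 / (1 − 0.0333) = 4.2581 / 0.9667 ≈ 4.40 million.

About 4.40 million are unemployed.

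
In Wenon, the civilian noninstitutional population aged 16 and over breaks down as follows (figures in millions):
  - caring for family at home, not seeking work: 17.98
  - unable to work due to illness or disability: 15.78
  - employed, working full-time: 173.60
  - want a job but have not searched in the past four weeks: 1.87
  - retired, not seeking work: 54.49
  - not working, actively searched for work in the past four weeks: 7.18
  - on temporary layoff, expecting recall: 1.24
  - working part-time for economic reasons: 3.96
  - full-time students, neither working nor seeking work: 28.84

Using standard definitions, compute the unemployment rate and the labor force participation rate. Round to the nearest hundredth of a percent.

Unemployment rate ≈ 4.53%; labor force participation rate ≈ 60.99%.

Employed = 173.60 + 3.96 = 177.56 million (anyone who worked, including part-time for economic reasons, counts as employed).
Unemployed = 7.18 + 1.24 = 8.42 million (jobless and actively searching, or on temporary layoff).
Labor force = 177.56 + 8.42 = 185.98 million.
Not in labor force = 17.98 + 15.78 + 1.87 + 54.49 + 28.84 = 118.96 million (those not working and not actively searching are outside the labor force — including those who want a job but have given up searching).
Civilian working-age population = 185.98 + 118.96 = 304.94 million.
Unemployment rate = 8.42 / 185.98 = 4.53%.
Labor force participation rate = 185.98 / 304.94 = 60.99%.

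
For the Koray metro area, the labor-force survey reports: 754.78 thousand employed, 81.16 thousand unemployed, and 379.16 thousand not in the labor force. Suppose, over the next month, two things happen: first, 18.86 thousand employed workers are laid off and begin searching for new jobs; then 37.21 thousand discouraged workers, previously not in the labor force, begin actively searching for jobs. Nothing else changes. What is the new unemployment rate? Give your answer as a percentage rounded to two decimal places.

Initially, labor force = 754.78 + 81.16 = 835.94 thousand, so u = 81.16/835.94 = 9.71%.
After the first change, employed falls and unemployed rises by 18.86; labor force unchanged → E = 735.92, U = 100.02, labor force = 835.94 thousand.
After the second change, unemployed and labor force both rise by 37.21 → E = 735.92, U = 137.23, labor force = 873.15 thousand.
New unemployment rate = 137.23 / 873.15 = 15.72%.

New unemployment rate ≈ 15.72%.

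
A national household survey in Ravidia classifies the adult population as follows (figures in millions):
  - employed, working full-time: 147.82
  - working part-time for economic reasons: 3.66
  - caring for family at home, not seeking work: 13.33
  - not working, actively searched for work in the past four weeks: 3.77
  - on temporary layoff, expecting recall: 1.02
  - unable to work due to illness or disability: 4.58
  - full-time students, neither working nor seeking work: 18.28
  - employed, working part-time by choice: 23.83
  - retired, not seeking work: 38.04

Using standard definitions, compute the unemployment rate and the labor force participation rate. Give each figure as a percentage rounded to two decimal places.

Unemployment rate ≈ 2.66%; labor force participation rate ≈ 70.81%.

Employed = 147.82 + 3.66 + 23.83 = 175.31 million (anyone who worked, including part-time for economic reasons, counts as employed).
Unemployed = 3.77 + 1.02 = 4.79 million (jobless and actively searching, or on temporary layoff).
Labor force = 175.31 + 4.79 = 180.10 million.
Not in labor force = 13.33 + 4.58 + 18.28 + 38.04 = 74.23 million (those not working and not actively searching are outside the labor force).
Civilian working-age population = 180.10 + 74.23 = 254.33 million.
Unemployment rate = 4.79 / 180.10 = 2.66%.
Labor force participation rate = 180.10 / 254.33 = 70.81%.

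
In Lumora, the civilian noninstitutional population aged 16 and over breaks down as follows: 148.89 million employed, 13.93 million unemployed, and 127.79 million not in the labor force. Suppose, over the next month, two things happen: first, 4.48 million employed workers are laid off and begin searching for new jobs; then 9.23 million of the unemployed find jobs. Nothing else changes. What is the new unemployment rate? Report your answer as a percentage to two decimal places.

New unemployment rate ≈ 5.64%.

Initially, labor force = 148.89 + 13.93 = 162.82 million, so u = 13.93/162.82 = 8.56%.
After the first change, employed falls and unemployed rises by 4.48; labor force unchanged → E = 144.41, U = 18.41, labor force = 162.82 million.
After the second change, unemployed falls and employed rises by 9.23; labor force unchanged → E = 153.64, U = 9.18, labor force = 162.82 million.
New unemployment rate = 9.18 / 162.82 = 5.64%.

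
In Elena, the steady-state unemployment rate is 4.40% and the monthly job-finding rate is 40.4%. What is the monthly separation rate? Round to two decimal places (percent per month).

Separation rate ≈ 1.86% per month.

From u* = s/(s+f): s = u·f/(1−u).
s = 0.0440 × 40.4 / (1 − 0.0440) = 1.7776 / 0.9560 ≈ 1.86% per month.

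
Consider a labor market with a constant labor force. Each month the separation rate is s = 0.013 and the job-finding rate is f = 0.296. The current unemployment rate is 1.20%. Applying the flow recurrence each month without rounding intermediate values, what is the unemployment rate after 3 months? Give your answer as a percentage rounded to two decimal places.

With a fixed labor force, u_{t+1} = u_t + s·(1−u_t) − f·u_t = u_t·(1−s−f) + s.
Here 1−s−f = 0.691 and s = 0.013.
u_1 = 0.012000 × 0.691 + 0.013 = 0.021292.
u_2 = 0.021292 × 0.691 + 0.013 = 0.027713.
u_3 = 0.027713 × 0.691 + 0.013 = 0.032150.

Unemployment rate after three months ≈ 3.21%.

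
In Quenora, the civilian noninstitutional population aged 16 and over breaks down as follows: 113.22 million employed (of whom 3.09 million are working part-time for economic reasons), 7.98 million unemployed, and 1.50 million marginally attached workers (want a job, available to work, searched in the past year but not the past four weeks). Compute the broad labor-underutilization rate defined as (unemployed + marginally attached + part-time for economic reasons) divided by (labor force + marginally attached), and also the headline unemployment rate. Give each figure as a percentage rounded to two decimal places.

Broad underutilization rate ≈ 10.24%; headline unemployment rate ≈ 6.58%.

Labor force = 113.22 + 7.98 = 121.20 million.
Numerator = 7.98 + 1.50 + 3.09 = 12.57 million.
Denominator = 121.20 + 1.50 = 122.70 million.
Broad rate = 12.57 / 122.70 = 10.24%.
Headline unemployment rate = 7.98 / 121.20 = 6.58%.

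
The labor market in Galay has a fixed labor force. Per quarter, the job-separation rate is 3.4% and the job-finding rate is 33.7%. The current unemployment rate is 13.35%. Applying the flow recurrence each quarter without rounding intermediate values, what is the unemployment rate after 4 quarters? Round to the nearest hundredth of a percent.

Unemployment rate after four quarters ≈ 9.82%.

With a fixed labor force, u_{t+1} = u_t + s·(1−u_t) − f·u_t = u_t·(1−s−f) + s.
Here 1−s−f = 0.629 and s = 0.034.
u_1 = 0.133500 × 0.629 + 0.034 = 0.117972.
u_2 = 0.117972 × 0.629 + 0.034 = 0.108204.
u_3 = 0.108204 × 0.629 + 0.034 = 0.102060.
u_4 = 0.102060 × 0.629 + 0.034 = 0.098196.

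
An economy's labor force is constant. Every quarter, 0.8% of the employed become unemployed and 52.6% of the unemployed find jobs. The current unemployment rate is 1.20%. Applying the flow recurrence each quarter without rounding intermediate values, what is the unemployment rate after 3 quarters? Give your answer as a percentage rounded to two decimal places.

Unemployment rate after three quarters ≈ 1.47%.

With a fixed labor force, u_{t+1} = u_t + s·(1−u_t) − f·u_t = u_t·(1−s−f) + s.
Here 1−s−f = 0.466 and s = 0.008.
u_1 = 0.012000 × 0.466 + 0.008 = 0.013592.
u_2 = 0.013592 × 0.466 + 0.008 = 0.014334.
u_3 = 0.014334 × 0.466 + 0.008 = 0.014680.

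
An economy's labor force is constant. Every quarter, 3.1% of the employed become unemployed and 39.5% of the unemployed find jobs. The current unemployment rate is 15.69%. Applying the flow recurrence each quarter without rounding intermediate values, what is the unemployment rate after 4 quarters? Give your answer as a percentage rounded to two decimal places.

Unemployment rate after four quarters ≈ 8.19%.

With a fixed labor force, u_{t+1} = u_t + s·(1−u_t) − f·u_t = u_t·(1−s−f) + s.
Here 1−s−f = 0.574 and s = 0.031.
u_1 = 0.156900 × 0.574 + 0.031 = 0.121061.
u_2 = 0.121061 × 0.574 + 0.031 = 0.100489.
u_3 = 0.100489 × 0.574 + 0.031 = 0.088681.
u_4 = 0.088681 × 0.574 + 0.031 = 0.081903.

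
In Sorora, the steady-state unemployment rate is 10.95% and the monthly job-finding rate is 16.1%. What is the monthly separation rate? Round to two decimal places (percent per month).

Separation rate ≈ 1.98% per month.

From u* = s/(s+f): s = u·f/(1−u).
s = 0.1095 × 16.1 / (1 − 0.1095) = 1.7630 / 0.8905 ≈ 1.98% per month.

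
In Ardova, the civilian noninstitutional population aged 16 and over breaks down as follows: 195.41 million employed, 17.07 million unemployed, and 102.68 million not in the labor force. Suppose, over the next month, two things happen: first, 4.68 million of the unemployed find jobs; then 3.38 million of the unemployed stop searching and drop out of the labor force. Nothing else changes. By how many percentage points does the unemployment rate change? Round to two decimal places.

Initially, labor force = 195.41 + 17.07 = 212.48 million, so u = 17.07/212.48 = 8.03%.
After the first change, unemployed falls and employed rises by 4.68; labor force unchanged → E = 200.09, U = 12.39, labor force = 212.48 million.
After the second change, unemployed and labor force both fall by 3.38 → E = 200.09, U = 9.01, labor force = 209.10 million.
New unemployment rate = 9.01 / 209.10 = 4.31%.
Change = 4.31% − 8.03% = −3.72 percentage points.

The unemployment rate changes by −3.72 percentage points.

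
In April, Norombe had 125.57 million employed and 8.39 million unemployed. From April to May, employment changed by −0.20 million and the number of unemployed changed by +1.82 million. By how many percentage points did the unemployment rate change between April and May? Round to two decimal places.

The unemployment rate changed by +1.27 percentage points.

April: labor force = 125.57 + 8.39 = 133.96; u = 8.39/133.96 = 6.26%.
May: labor force = 125.37 + 10.21 = 135.58; u = 10.21/135.58 = 7.53%.
Change = 7.53% − 6.26% = +1.27 pp.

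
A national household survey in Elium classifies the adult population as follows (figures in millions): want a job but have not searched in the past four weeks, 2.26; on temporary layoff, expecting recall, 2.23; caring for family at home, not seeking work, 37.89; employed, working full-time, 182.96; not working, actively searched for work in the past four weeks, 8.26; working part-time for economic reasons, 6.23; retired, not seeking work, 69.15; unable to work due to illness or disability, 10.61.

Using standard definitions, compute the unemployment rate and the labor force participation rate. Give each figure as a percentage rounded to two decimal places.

Unemployment rate ≈ 5.25%; labor force participation rate ≈ 62.48%.

Employed = 182.96 + 6.23 = 189.19 million (anyone who worked, including part-time for economic reasons, counts as employed).
Unemployed = 2.23 + 8.26 = 10.49 million (jobless and actively searching, or on temporary layoff).
Labor force = 189.19 + 10.49 = 199.68 million.
Not in labor force = 2.26 + 37.89 + 69.15 + 10.61 = 119.91 million (those not working and not actively searching are outside the labor force — including those who want a job but have given up searching).
Civilian working-age population = 199.68 + 119.91 = 319.59 million.
Unemployment rate = 10.49 / 199.68 = 5.25%.
Labor force participation rate = 199.68 / 319.59 = 62.48%.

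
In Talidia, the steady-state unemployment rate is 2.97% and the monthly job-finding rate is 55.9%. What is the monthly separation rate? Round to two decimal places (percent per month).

Separation rate ≈ 1.71% per month.

From u* = s/(s+f): s = u·f/(1−u).
s = 0.0297 × 55.9 / (1 − 0.0297) = 1.6602 / 0.9703 ≈ 1.71% per month.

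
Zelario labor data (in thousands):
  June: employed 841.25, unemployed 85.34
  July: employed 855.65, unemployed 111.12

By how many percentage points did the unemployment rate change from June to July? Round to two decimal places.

The unemployment rate changed by +2.28 percentage points.

June: labor force = 841.25 + 85.34 = 926.59; u = 85.34/926.59 = 9.21%.
July: labor force = 855.65 + 111.12 = 966.77; u = 111.12/966.77 = 11.49%.
Change = 11.49% − 9.21% = +2.28 pp.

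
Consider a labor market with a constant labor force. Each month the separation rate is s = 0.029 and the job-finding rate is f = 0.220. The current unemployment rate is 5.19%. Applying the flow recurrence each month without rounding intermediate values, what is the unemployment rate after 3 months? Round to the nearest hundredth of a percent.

With a fixed labor force, u_{t+1} = u_t + s·(1−u_t) − f·u_t = u_t·(1−s−f) + s.
Here 1−s−f = 0.751 and s = 0.029.
u_1 = 0.051900 × 0.751 + 0.029 = 0.067977.
u_2 = 0.067977 × 0.751 + 0.029 = 0.080051.
u_3 = 0.080051 × 0.751 + 0.029 = 0.089118.

Unemployment rate after three months ≈ 8.91%.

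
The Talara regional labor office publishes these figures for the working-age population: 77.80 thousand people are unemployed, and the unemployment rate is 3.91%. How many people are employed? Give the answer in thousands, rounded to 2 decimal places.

Labor force = U / u = 77.80 / 0.0391 ≈ 1,989.77 thousand.
Employed = labor force − unemployed = 1,989.77 − 77.80 = 1,911.97 thousand.

About 1,911.97 thousand are employed.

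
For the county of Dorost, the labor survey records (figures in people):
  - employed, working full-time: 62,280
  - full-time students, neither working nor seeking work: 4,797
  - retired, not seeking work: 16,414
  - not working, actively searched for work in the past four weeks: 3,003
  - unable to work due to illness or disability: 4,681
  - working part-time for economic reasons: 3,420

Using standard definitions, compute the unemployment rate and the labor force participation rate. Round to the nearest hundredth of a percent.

Employed = 62,280 + 3,420 = 65,700 (anyone who worked, including part-time for economic reasons, counts as employed).
Unemployed = 3,003.
Labor force = 65,700 + 3,003 = 68,703.
Not in labor force = 4,797 + 16,414 + 4,681 = 25,892 (those not working and not actively searching are outside the labor force).
Civilian working-age population = 68,703 + 25,892 = 94,595.
Unemployment rate = 3,003 / 68,703 = 4.37%.
Labor force participation rate = 68,703 / 94,595 = 72.63%.

Unemployment rate ≈ 4.37%; labor force participation rate ≈ 72.63%.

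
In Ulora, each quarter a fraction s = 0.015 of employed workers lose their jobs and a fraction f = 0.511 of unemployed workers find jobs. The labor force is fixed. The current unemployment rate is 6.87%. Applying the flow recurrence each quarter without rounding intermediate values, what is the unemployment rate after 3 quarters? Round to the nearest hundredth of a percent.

With a fixed labor force, u_{t+1} = u_t + s·(1−u_t) − f·u_t = u_t·(1−s−f) + s.
Here 1−s−f = 0.474 and s = 0.015.
u_1 = 0.068700 × 0.474 + 0.015 = 0.047564.
u_2 = 0.047564 × 0.474 + 0.015 = 0.037545.
u_3 = 0.037545 × 0.474 + 0.015 = 0.032796.

Unemployment rate after three quarters ≈ 3.28%.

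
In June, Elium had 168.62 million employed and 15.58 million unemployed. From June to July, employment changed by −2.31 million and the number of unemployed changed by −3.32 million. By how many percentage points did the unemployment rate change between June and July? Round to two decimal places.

June: labor force = 168.62 + 15.58 = 184.20; u = 15.58/184.20 = 8.46%.
July: labor force = 166.31 + 12.26 = 178.57; u = 12.26/178.57 = 6.87%.
Change = 6.87% − 8.46% = −1.59 pp.

The unemployment rate changed by −1.59 percentage points.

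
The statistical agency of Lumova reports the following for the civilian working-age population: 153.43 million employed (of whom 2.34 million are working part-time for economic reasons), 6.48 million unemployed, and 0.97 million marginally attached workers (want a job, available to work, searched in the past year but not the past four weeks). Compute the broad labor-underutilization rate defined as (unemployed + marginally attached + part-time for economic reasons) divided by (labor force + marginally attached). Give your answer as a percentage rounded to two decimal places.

Broad underutilization rate ≈ 6.09%.

Labor force = 153.43 + 6.48 = 159.91 million.
Numerator = 6.48 + 0.97 + 2.34 = 9.79 million.
Denominator = 159.91 + 0.97 = 160.88 million.
Broad rate = 9.79 / 160.88 = 6.09%.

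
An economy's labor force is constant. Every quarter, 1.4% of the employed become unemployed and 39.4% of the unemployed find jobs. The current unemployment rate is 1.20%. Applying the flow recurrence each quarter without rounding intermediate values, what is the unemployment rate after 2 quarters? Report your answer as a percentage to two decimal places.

With a fixed labor force, u_{t+1} = u_t + s·(1−u_t) − f·u_t = u_t·(1−s−f) + s.
Here 1−s−f = 0.592 and s = 0.014.
u_1 = 0.012000 × 0.592 + 0.014 = 0.021104.
u_2 = 0.021104 × 0.592 + 0.014 = 0.026494.

Unemployment rate after two quarters ≈ 2.65%.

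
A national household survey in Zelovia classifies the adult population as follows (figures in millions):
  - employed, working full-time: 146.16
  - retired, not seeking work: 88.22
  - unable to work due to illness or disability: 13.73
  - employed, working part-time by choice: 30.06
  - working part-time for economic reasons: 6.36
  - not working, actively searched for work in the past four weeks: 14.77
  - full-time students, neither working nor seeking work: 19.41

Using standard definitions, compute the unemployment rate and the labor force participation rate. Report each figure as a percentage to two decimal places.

Employed = 146.16 + 30.06 + 6.36 = 182.58 million (anyone who worked, including part-time for economic reasons, counts as employed).
Unemployed = 14.77 million.
Labor force = 182.58 + 14.77 = 197.35 million.
Not in labor force = 88.22 + 13.73 + 19.41 = 121.36 million (those not working and not actively searching are outside the labor force).
Civilian working-age population = 197.35 + 121.36 = 318.71 million.
Unemployment rate = 14.77 / 197.35 = 7.48%.
Labor force participation rate = 197.35 / 318.71 = 61.92%.

Unemployment rate ≈ 7.48%; labor force participation rate ≈ 61.92%.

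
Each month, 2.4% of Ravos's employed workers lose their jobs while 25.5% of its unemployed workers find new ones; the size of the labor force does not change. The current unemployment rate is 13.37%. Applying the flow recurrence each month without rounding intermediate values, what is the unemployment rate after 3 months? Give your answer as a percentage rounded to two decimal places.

Unemployment rate after three months ≈ 10.39%.

With a fixed labor force, u_{t+1} = u_t + s·(1−u_t) − f·u_t = u_t·(1−s−f) + s.
Here 1−s−f = 0.721 and s = 0.024.
u_1 = 0.133700 × 0.721 + 0.024 = 0.120398.
u_2 = 0.120398 × 0.721 + 0.024 = 0.110807.
u_3 = 0.110807 × 0.721 + 0.024 = 0.103892.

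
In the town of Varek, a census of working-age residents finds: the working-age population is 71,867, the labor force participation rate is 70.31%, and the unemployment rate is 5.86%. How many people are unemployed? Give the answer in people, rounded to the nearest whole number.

About 2,961 are unemployed.

Labor force = 0.7031 × 71,867 = 50,530.
Unemployed = 0.0586 × 50,530 ≈ 2,961.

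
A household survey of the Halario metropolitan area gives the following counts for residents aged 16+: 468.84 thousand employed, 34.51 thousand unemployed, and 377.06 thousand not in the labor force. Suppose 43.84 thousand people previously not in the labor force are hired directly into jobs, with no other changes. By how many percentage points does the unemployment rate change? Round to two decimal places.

The unemployment rate changes by −0.55 percentage points.

Initially, labor force = 468.84 + 34.51 = 503.35 thousand, so u = 34.51/503.35 = 6.86%.
After the change, employed and labor force both rise by 43.84; unemployed unchanged → E = 512.68, U = 34.51, labor force = 547.19 thousand.
New unemployment rate = 34.51 / 547.19 = 6.31%.
Change = 6.31% − 6.86% = −0.55 percentage points.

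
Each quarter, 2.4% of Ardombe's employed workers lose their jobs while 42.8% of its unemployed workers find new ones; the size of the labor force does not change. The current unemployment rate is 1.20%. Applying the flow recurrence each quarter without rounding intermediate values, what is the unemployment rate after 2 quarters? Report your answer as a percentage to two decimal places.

With a fixed labor force, u_{t+1} = u_t + s·(1−u_t) − f·u_t = u_t·(1−s−f) + s.
Here 1−s−f = 0.548 and s = 0.024.
u_1 = 0.012000 × 0.548 + 0.024 = 0.030576.
u_2 = 0.030576 × 0.548 + 0.024 = 0.040756.

Unemployment rate after two quarters ≈ 4.08%.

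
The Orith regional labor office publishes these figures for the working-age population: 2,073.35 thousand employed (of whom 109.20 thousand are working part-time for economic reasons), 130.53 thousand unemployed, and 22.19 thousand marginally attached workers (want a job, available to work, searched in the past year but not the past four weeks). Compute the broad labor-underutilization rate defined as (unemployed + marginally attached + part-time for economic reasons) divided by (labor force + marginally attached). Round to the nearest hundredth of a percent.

Broad underutilization rate ≈ 11.77%.

Labor force = 2,073.35 + 130.53 = 2,203.88 thousand.
Numerator = 130.53 + 22.19 + 109.20 = 261.92 thousand.
Denominator = 2,203.88 + 22.19 = 2,226.07 thousand.
Broad rate = 261.92 / 2,226.07 = 11.77%.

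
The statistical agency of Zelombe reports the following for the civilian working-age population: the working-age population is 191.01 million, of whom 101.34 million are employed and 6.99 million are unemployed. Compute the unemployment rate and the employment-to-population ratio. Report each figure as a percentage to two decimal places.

Unemployment rate ≈ 6.45%; employment-population ratio ≈ 53.05%.

Labor force = employed + unemployed = 101.34 + 6.99 = 108.33 million.
Unemployment rate = 6.99 / 108.33 = 6.45%.
Employment-population ratio = 101.34 / 191.01 = 53.05%.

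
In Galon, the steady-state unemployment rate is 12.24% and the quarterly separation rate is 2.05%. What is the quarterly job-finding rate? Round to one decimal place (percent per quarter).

Job-finding rate ≈ 14.7% per quarter.

From u* = s/(s+f): f = s·(1−u)/u.
f = 2.05 × (1 − 0.1224) / 0.1224 = 1.7991 / 0.1224 ≈ 14.7% per quarter.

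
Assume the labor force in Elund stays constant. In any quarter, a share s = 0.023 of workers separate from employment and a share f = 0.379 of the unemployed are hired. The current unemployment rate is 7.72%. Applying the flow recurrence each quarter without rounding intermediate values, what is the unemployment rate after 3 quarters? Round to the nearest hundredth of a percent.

With a fixed labor force, u_{t+1} = u_t + s·(1−u_t) − f·u_t = u_t·(1−s−f) + s.
Here 1−s−f = 0.598 and s = 0.023.
u_1 = 0.077200 × 0.598 + 0.023 = 0.069166.
u_2 = 0.069166 × 0.598 + 0.023 = 0.064361.
u_3 = 0.064361 × 0.598 + 0.023 = 0.061488.

Unemployment rate after three quarters ≈ 6.15%.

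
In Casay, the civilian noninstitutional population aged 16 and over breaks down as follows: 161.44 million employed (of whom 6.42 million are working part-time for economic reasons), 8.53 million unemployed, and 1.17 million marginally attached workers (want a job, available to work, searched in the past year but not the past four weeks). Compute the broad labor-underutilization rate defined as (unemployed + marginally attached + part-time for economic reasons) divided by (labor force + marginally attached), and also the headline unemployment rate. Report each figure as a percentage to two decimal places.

Labor force = 161.44 + 8.53 = 169.97 million.
Numerator = 8.53 + 1.17 + 6.42 = 16.12 million.
Denominator = 169.97 + 1.17 = 171.14 million.
Broad rate = 16.12 / 171.14 = 9.42%.
Headline unemployment rate = 8.53 / 169.97 = 5.02%.

Broad underutilization rate ≈ 9.42%; headline unemployment rate ≈ 5.02%.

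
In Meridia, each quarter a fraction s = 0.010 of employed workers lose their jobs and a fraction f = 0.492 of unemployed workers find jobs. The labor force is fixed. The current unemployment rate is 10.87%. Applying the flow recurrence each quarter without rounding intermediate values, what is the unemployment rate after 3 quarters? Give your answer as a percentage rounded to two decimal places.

Unemployment rate after three quarters ≈ 3.09%.

With a fixed labor force, u_{t+1} = u_t + s·(1−u_t) − f·u_t = u_t·(1−s−f) + s.
Here 1−s−f = 0.498 and s = 0.010.
u_1 = 0.108700 × 0.498 + 0.010 = 0.064133.
u_2 = 0.064133 × 0.498 + 0.010 = 0.041938.
u_3 = 0.041938 × 0.498 + 0.010 = 0.030885.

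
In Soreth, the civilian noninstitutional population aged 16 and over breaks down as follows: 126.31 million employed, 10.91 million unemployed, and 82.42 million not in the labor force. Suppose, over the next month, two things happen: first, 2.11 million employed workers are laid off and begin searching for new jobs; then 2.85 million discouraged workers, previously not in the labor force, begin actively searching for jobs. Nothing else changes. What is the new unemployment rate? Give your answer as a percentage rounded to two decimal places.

New unemployment rate ≈ 11.33%.

Initially, labor force = 126.31 + 10.91 = 137.22 million, so u = 10.91/137.22 = 7.95%.
After the first change, employed falls and unemployed rises by 2.11; labor force unchanged → E = 124.20, U = 13.02, labor force = 137.22 million.
After the second change, unemployed and labor force both rise by 2.85 → E = 124.20, U = 15.87, labor force = 140.07 million.
New unemployment rate = 15.87 / 140.07 = 11.33%.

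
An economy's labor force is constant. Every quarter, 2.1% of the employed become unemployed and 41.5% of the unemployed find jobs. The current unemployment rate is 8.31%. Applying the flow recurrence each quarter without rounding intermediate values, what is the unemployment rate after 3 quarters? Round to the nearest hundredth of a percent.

With a fixed labor force, u_{t+1} = u_t + s·(1−u_t) − f·u_t = u_t·(1−s−f) + s.
Here 1−s−f = 0.564 and s = 0.021.
u_1 = 0.083100 × 0.564 + 0.021 = 0.067868.
u_2 = 0.067868 × 0.564 + 0.021 = 0.059278.
u_3 = 0.059278 × 0.564 + 0.021 = 0.054433.

Unemployment rate after three quarters ≈ 5.44%.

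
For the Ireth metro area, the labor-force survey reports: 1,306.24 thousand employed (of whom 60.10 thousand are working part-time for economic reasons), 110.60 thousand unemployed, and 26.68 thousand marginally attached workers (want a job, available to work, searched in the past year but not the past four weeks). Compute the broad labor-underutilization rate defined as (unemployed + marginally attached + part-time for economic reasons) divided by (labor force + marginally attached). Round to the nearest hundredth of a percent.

Labor force = 1,306.24 + 110.60 = 1,416.84 thousand.
Numerator = 110.60 + 26.68 + 60.10 = 197.38 thousand.
Denominator = 1,416.84 + 26.68 = 1,443.52 thousand.
Broad rate = 197.38 / 1,443.52 = 13.67%.

Broad underutilization rate ≈ 13.67%.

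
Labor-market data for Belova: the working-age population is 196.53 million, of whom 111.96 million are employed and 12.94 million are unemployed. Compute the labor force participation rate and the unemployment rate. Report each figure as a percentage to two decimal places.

Labor force = employed + unemployed = 111.96 + 12.94 = 124.90 million.
Unemployment rate = 12.94 / 124.90 = 10.36%.
Labor force participation rate = 124.90 / 196.53 = 63.55%.

Labor force participation rate ≈ 63.55%; unemployment rate ≈ 10.36%.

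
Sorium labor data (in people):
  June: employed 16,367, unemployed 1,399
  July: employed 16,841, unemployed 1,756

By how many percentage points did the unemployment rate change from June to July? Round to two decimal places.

June: labor force = 16,367 + 1,399 = 17,766; u = 1,399/17,766 = 7.87%.
July: labor force = 16,841 + 1,756 = 18,597; u = 1,756/18,597 = 9.44%.
Change = 9.44% − 7.87% = +1.57 pp.

The unemployment rate changed by +1.57 percentage points.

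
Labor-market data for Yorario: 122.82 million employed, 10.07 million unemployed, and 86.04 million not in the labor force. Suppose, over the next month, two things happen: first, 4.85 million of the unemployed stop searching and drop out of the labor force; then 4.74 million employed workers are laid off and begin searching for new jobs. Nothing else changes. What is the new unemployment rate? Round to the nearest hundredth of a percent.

Initially, labor force = 122.82 + 10.07 = 132.89 million, so u = 10.07/132.89 = 7.58%.
After the first change, unemployed and labor force both fall by 4.85 → E = 122.82, U = 5.22, labor force = 128.04 million.
After the second change, employed falls and unemployed rises by 4.74; labor force unchanged → E = 118.08, U = 9.96, labor force = 128.04 million.
New unemployment rate = 9.96 / 128.04 = 7.78%.

New unemployment rate ≈ 7.78%.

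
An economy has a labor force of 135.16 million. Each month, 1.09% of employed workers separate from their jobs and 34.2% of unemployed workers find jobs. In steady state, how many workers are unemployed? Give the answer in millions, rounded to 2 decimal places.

About 4.17 million are unemployed in steady state.

Steady-state unemployment rate u* = s/(s+f) = 1.09/(1.09+34.2) = 0.030887.
Unemployed = u* × labor force = 0.030887 × 135.16 ≈ 4.17 million.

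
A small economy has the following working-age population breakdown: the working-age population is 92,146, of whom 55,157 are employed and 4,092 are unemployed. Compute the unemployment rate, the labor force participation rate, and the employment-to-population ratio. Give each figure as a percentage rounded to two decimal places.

Unemployment rate ≈ 6.91%; labor force participation rate ≈ 64.30%; employment-population ratio ≈ 59.86%.

Labor force = employed + unemployed = 55,157 + 4,092 = 59,249.
Unemployment rate = 4,092 / 59,249 = 6.91%.
Labor force participation rate = 59,249 / 92,146 = 64.30%.
Employment-population ratio = 55,157 / 92,146 = 59.86%.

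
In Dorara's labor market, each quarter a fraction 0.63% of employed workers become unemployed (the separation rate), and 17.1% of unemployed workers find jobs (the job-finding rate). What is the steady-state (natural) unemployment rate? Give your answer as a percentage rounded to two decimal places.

At steady state the flows balance: s·E = f·U, so U/(E+U) = s/(s+f).
u* = 0.63 / (0.63 + 17.1) = 0.63 / 17.73 = 3.55%.

Steady-state unemployment rate ≈ 3.55%.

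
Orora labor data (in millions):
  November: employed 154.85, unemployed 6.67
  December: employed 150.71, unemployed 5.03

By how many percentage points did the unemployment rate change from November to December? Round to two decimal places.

November: labor force = 154.85 + 6.67 = 161.52; u = 6.67/161.52 = 4.13%.
December: labor force = 150.71 + 5.03 = 155.74; u = 5.03/155.74 = 3.23%.
Change = 3.23% − 4.13% = −0.90 pp.

The unemployment rate changed by −0.90 percentage points.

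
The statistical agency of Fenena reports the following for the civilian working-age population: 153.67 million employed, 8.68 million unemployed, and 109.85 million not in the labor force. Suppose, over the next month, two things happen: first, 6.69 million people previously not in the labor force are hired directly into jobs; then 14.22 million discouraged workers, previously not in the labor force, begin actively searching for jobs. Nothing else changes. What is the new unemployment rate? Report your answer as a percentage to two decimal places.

Initially, labor force = 153.67 + 8.68 = 162.35 million, so u = 8.68/162.35 = 5.35%.
After the first change, employed and labor force both rise by 6.69; unemployed unchanged → E = 160.36, U = 8.68, labor force = 169.04 million.
After the second change, unemployed and labor force both rise by 14.22 → E = 160.36, U = 22.90, labor force = 183.26 million.
New unemployment rate = 22.90 / 183.26 = 12.50%.

New unemployment rate ≈ 12.50%.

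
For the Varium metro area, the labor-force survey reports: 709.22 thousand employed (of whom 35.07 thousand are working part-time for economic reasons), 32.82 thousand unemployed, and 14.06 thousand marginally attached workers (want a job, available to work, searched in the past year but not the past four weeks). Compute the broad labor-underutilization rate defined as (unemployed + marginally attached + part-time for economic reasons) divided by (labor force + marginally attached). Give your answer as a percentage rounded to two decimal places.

Labor force = 709.22 + 32.82 = 742.04 thousand.
Numerator = 32.82 + 14.06 + 35.07 = 81.95 thousand.
Denominator = 742.04 + 14.06 = 756.10 thousand.
Broad rate = 81.95 / 756.10 = 10.84%.

Broad underutilization rate ≈ 10.84%.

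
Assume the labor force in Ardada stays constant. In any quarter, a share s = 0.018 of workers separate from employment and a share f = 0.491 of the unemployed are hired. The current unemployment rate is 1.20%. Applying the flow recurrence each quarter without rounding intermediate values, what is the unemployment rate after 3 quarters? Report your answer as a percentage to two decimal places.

Unemployment rate after three quarters ≈ 3.26%.

With a fixed labor force, u_{t+1} = u_t + s·(1−u_t) − f·u_t = u_t·(1−s−f) + s.
Here 1−s−f = 0.491 and s = 0.018.
u_1 = 0.012000 × 0.491 + 0.018 = 0.023892.
u_2 = 0.023892 × 0.491 + 0.018 = 0.029731.
u_3 = 0.029731 × 0.491 + 0.018 = 0.032598.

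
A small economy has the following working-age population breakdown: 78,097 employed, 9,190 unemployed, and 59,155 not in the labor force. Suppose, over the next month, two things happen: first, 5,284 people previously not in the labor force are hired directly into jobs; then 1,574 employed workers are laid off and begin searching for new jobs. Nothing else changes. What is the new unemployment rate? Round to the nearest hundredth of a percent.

New unemployment rate ≈ 11.63%.

Initially, labor force = 78,097 + 9,190 = 87,287, so u = 9,190/87,287 = 10.53%.
After the first change, employed and labor force both rise by 5,284; unemployed unchanged → E = 83,381, U = 9,190, labor force = 92,571.
After the second change, employed falls and unemployed rises by 1,574; labor force unchanged → E = 81,807, U = 10,764, labor force = 92,571.
New unemployment rate = 10,764 / 92,571 = 11.63%.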